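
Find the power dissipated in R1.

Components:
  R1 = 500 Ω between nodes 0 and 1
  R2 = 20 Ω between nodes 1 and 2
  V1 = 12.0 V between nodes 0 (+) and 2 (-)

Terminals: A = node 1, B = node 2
Nodal analysis, taking node 2 as the 0 V reference.
Source V1 fixes V_0 = 12 V.
KCL at each unknown node (sum of currents leaving = 0; resistances in Ω):
  Node 1: (V_1 - 12)/500 + (V_1 - 0)/20 = 0
Collecting terms: 0.052 × V_1 = 0.024  =>  V_1 = 0.4615 V
I_R1 = (V_0 - V_1)/R1 = (12 - 0.4615)/500 = 0.02308 A
P_R1 = I_R1² × R1 = (0.02308)² × 500 = 0.2663 W

Final answer: 0.2663 W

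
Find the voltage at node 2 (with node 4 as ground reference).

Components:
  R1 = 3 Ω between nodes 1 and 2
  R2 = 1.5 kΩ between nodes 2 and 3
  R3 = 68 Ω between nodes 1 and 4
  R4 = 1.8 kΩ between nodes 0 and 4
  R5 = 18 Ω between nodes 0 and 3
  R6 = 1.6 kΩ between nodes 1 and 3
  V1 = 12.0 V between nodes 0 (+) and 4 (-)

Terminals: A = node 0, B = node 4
Nodal analysis, taking node 4 as the 0 V reference.
Source V1 fixes V_0 = 12 V.
KCL at each unknown node (sum of currents leaving = 0; resistances in Ω):
  Node 1: (V_1 - V_2)/3 + (V_1 - 0)/68 + (V_1 - V_3)/1600 = 0
  Node 2: (V_2 - V_1)/3 + (V_2 - V_3)/1500 = 0
  Node 3: (V_3 - V_2)/1500 + (V_3 - 12)/18 + (V_3 - V_1)/1600 = 0
Collecting terms (coefficients in siemens):
  0.3487·V_1 - 0.3333·V_2 - 0.000625·V_3 = 0
  0.334·V_2 - 0.3333·V_1 - 0.0006667·V_3 = 0
  0.05685·V_3 - 0.000625·V_1 - 0.0006667·V_2 = 0.6667
Solving these 3 simultaneous equations (Gaussian elimination) gives:
  V_1 = 0.9477 V, V_2 = 0.9693 V, V_3 = 11.75 V
The requested potential is V_2 = 0.9693 V.

Final answer: V_2 = 0.9693 V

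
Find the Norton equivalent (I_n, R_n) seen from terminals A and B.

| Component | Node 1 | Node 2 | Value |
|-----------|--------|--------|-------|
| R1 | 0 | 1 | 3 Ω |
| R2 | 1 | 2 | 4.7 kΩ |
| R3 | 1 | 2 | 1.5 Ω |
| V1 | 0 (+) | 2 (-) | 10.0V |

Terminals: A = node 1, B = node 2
Find the Thévenin equivalent first; then I_n = V_th/R_th and R_n = R_th.
Step 1 — V_th is the open-circuit voltage V_A - V_B (nothing connected across the terminals).
Nodal analysis, taking node 2 as the 0 V reference.
Source V1 fixes V_0 = 10 V.
KCL at each unknown node (sum of currents leaving = 0; resistances in Ω):
  Node 1: (V_1 - 10)/3 + (V_1 - 0)/4700 + (V_1 - 0)/1.5 = 0
Collecting terms: 1 × V_1 = 3.333  =>  V_1 = 3.333 V
V_th = V_1 - V_2 = 3.333 - 0 = 3.333 V
Step 2 — R_th: zero the source — replace V1 by a short circuit (node 2 merges into node 0) — and find the resistance seen between A (node 1) and B (node 0).
Reduce the network between node 1 (A) and node 0 (B) by series/parallel combination:
  Rp1 = R1 ‖ R2 ‖ R3 (parallel, all between nodes 0 and 1) = 1/(1/3 + 1/4700 + 1/1.5) = 0.9998 Ω
R_th = 0.9998 Ω
I_n = V_th/R_th = 3.333/0.9998 = 3.333 A, and R_n = R_th = 0.9998 Ω

Final answer: I_n = 3.333 A, R_n = 0.9998 Ω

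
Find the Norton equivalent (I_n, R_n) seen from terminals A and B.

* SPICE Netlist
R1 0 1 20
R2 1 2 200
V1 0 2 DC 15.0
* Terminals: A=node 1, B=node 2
Find the Thévenin equivalent first; then I_n = V_th/R_th and R_n = R_th.
Step 1 — V_th is the open-circuit voltage V_A - V_B (nothing connected across the terminals).
Nodal analysis, taking node 2 as the 0 V reference.
Source V1 fixes V_0 = 15 V.
KCL at each unknown node (sum of currents leaving = 0; resistances in Ω):
  Node 1: (V_1 - 15)/20 + (V_1 - 0)/200 = 0
Collecting terms: 0.055 × V_1 = 0.75  =>  V_1 = 13.64 V
V_th = V_1 - V_2 = 13.64 - 0 = 13.64 V
Step 2 — R_th: zero the source — replace V1 by a short circuit (node 2 merges into node 0) — and find the resistance seen between A (node 1) and B (node 0).
Reduce the network between node 1 (A) and node 0 (B) by series/parallel combination:
  Rp1 = R1 ‖ R2 (parallel, both between nodes 0 and 1) = 1/(1/20 + 1/200) = 18.18 Ω
R_th = 18.18 Ω
I_n = V_th/R_th = 13.64/18.18 = 0.75 A, and R_n = R_th = 18.18 Ω

Final answer: I_n = 0.75 A, R_n = 18.18 Ω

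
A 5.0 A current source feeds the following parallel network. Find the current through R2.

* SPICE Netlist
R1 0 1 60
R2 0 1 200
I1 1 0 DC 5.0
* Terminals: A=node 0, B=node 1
All resistors sit directly between nodes 0 and 1, so they are in parallel and share one voltage V; the full source current 5 A splits among them.
1/R_par = 1/60 + 1/200 = 0.02167 S  =>  R_par = 46.15 Ω
V = I × R_par = 5 × 46.15 = 230.8 V
I_R2 = V/R2 = 230.8/200 = 1.154 A

Final answer: 1.154 A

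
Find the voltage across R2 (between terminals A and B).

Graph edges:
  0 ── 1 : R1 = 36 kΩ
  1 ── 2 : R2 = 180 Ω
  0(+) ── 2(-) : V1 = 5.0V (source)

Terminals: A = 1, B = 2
R1 and R2 are in series across V1 (node 0 → node 1 → node 2), and the output A–B is taken across R2, so this is a voltage divider.
Series current: I = V1/(R1 + R2) = 5/(36000 + 180) = 5/36180 = 0.0001382 A
V_R2 = I × R2 = V1 × R2/(R1 + R2) = 5 × 180/36180 = 0.02488 V

Final answer: 0.02488 V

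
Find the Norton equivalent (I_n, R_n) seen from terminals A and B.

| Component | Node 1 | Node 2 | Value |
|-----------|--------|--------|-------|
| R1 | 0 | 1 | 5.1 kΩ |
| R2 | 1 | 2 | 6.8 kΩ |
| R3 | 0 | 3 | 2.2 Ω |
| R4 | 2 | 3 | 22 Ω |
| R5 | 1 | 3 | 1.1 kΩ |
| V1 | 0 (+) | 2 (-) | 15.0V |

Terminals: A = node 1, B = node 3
Find the Thévenin equivalent first; then I_n = V_th/R_th and R_n = R_th.
Step 1 — V_th is the open-circuit voltage V_A - V_B (nothing connected across the terminals).
Nodal analysis, taking node 2 as the 0 V reference.
Source V1 fixes V_0 = 15 V.
KCL at each unknown node (sum of currents leaving = 0; resistances in Ω):
  Node 1: (V_1 - 15)/5100 + (V_1 - 0)/6800 + (V_1 - V_3)/1100 = 0
  Node 3: (V_3 - 15)/2.2 + (V_3 - 0)/22 + (V_3 - V_1)/1100 = 0
Collecting terms (coefficients in siemens):
  0.001252·V_1 - 0.0009091·V_3 = 0.002941
  0.5009·V_3 - 0.0009091·V_1 = 6.818
Determinant D = (0.001252)(0.5009) - (-0.0009091)(-0.0009091) = 0.0006264
V_1 = [(0.002941)(0.5009) - (-0.0009091)(6.818)]/D = 12.25 V
V_3 = [(0.001252)(6.818) - (0.002941)(-0.0009091)]/D = 13.63 V
V_th = V_1 - V_3 = 12.25 - 13.63 = -1.387 V
Step 2 — R_th: zero the source — replace V1 by a short circuit (node 2 merges into node 0) — and find the resistance seen between A (node 1) and B (node 3).
Reduce the network between node 1 (A) and node 3 (B) by series/parallel combination:
  Rp1 = R1 ‖ R2 (parallel, both between nodes 0 and 1) = 1/(1/5100 + 1/6800) = 2914 Ω
  Rp2 = R3 ‖ R4 (parallel, both between nodes 0 and 3) = 1/(1/2.2 + 1/22) = 2 Ω
  Rs1 = Rp1 + Rp2 (series, joined only at node 0) = 2914 + 2 = 2916 Ω
  Rp3 = R5 ‖ Rs1 (parallel, both between nodes 1 and 3) = 1/(1/1100 + 1/2916) = 798.7 Ω
R_th = 798.7 Ω
I_n = V_th/R_th = -1.387/798.7 = -0.001737 A, and R_n = R_th = 798.7 Ω

Final answer: I_n = -0.001737 A, R_n = 798.7 Ω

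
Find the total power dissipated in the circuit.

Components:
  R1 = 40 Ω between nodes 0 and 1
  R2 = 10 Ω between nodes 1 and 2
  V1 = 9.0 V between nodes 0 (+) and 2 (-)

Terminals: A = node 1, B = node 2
Nodal analysis, taking node 2 as the 0 V reference.
Source V1 fixes V_0 = 9 V.
KCL at each unknown node (sum of currents leaving = 0; resistances in Ω):
  Node 1: (V_1 - 9)/40 + (V_1 - 0)/10 = 0
Collecting terms: 0.125 × V_1 = 0.225  =>  V_1 = 1.8 V
Power in each resistor, P = (ΔV)²/R:
  P_R1 = (9 - 1.8)²/40 = 1.296 W
  P_R2 = (1.8 - 0)²/10 = 0.324 W
P_total = P_R1 + P_R2 = 1.62 W

Final answer: 1.62 W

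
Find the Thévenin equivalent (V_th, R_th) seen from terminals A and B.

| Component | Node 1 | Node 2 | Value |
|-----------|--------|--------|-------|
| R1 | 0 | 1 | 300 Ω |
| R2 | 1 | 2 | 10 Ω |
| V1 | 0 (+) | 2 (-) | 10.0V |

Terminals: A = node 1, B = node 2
Step 1 — V_th is the open-circuit voltage V_A - V_B (nothing connected across the terminals).
Nodal analysis, taking node 2 as the 0 V reference.
Source V1 fixes V_0 = 10 V.
KCL at each unknown node (sum of currents leaving = 0; resistances in Ω):
  Node 1: (V_1 - 10)/300 + (V_1 - 0)/10 = 0
Collecting terms: 0.1033 × V_1 = 0.03333  =>  V_1 = 0.3226 V
V_th = V_1 - V_2 = 0.3226 - 0 = 0.3226 V
Step 2 — R_th: zero the source — replace V1 by a short circuit (node 2 merges into node 0) — and find the resistance seen between A (node 1) and B (node 0).
Reduce the network between node 1 (A) and node 0 (B) by series/parallel combination:
  Rp1 = R1 ‖ R2 (parallel, both between nodes 0 and 1) = 1/(1/300 + 1/10) = 9.677 Ω
R_th = 9.677 Ω

Final answer: V_th = 0.3226 V, R_th = 9.677 Ω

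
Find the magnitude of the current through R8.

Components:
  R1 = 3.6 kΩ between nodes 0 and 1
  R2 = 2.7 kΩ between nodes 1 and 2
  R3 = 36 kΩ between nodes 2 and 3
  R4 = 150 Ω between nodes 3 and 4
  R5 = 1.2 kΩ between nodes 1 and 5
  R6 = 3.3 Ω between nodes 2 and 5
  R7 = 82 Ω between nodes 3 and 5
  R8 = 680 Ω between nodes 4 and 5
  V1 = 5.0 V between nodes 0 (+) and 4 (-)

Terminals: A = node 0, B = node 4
Nodal analysis, taking node 4 as the 0 V reference.
Source V1 fixes V_0 = 5 V.
KCL at each unknown node (sum of currents leaving = 0; resistances in Ω):
  Node 1: (V_1 - 5)/3600 + (V_1 - V_2)/2700 + (V_1 - V_5)/1200 = 0
  Node 2: (V_2 - V_1)/2700 + (V_2 - V_3)/36000 + (V_2 - V_5)/3.3 = 0
  Node 3: (V_3 - V_2)/36000 + (V_3 - 0)/150 + (V_3 - V_5)/82 = 0
  Node 5: (V_5 - V_1)/1200 + (V_5 - V_2)/3.3 + (V_5 - V_3)/82 + (V_5 - 0)/680 = 0
Collecting terms (coefficients in siemens):
  0.001481·V_1 - 0.0003704·V_2 - 0.0008333·V_5 = 0.001389
  0.3034·V_2 - 0.0003704·V_1 - 0.00002778·V_3 - 0.303·V_5 = 0
  0.01889·V_3 - 0.00002778·V_2 - 0.0122·V_5 = 0
  0.3175·V_5 - 0.0008333·V_1 - 0.303·V_2 - 0.0122·V_3 = 0
Solving these 4 simultaneous equations (Gaussian elimination) gives:
  V_1 = 1.09 V, V_2 = 0.1888 V, V_3 = 0.1215 V, V_5 = 0.1877 V
I_R8 = (V_4 - V_5)/R8 = (0 - 0.1877)/680 = -0.0002761 A
|I_R8| = 0.0002761 A

Final answer: |I_R8| = 0.0002761 A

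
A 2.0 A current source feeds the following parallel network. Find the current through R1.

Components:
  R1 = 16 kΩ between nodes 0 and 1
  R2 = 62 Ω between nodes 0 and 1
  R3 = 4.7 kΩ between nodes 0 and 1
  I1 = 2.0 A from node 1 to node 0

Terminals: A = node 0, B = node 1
All resistors sit directly between nodes 0 and 1, so they are in parallel and share one voltage V; the full source current 2 A splits among them.
1/R_par = 1/16000 + 1/62 + 1/4700 = 0.0164 S  =>  R_par = 60.96 Ω
V = I × R_par = 2 × 60.96 = 121.9 V
I_R1 = V/R1 = 121.9/16000 = 0.00762 A

Final answer: 0.00762 A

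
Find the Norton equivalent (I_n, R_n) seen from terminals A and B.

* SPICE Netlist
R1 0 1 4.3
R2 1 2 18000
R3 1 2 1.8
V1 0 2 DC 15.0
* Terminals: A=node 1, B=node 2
Find the Thévenin equivalent first; then I_n = V_th/R_th and R_n = R_th.
Step 1 — V_th is the open-circuit voltage V_A - V_B (nothing connected across the terminals).
Nodal analysis, taking node 2 as the 0 V reference.
Source V1 fixes V_0 = 15 V.
KCL at each unknown node (sum of currents leaving = 0; resistances in Ω):
  Node 1: (V_1 - 15)/4.3 + (V_1 - 0)/18000 + (V_1 - 0)/1.8 = 0
Collecting terms: 0.7882 × V_1 = 3.488  =>  V_1 = 4.426 V
V_th = V_1 - V_2 = 4.426 - 0 = 4.426 V
Step 2 — R_th: zero the source — replace V1 by a short circuit (node 2 merges into node 0) — and find the resistance seen between A (node 1) and B (node 0).
Reduce the network between node 1 (A) and node 0 (B) by series/parallel combination:
  Rp1 = R1 ‖ R2 ‖ R3 (parallel, all between nodes 0 and 1) = 1/(1/4.3 + 1/18000 + 1/1.8) = 1.269 Ω
R_th = 1.269 Ω
I_n = V_th/R_th = 4.426/1.269 = 3.488 A, and R_n = R_th = 1.269 Ω

Final answer: I_n = 3.488 A, R_n = 1.269 Ω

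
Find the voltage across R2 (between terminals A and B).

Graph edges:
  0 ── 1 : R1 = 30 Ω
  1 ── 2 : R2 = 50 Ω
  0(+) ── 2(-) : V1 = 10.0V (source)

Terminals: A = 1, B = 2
R1 and R2 are in series across V1 (node 0 → node 1 → node 2), and the output A–B is taken across R2, so this is a voltage divider.
Series current: I = V1/(R1 + R2) = 10/(30 + 50) = 10/80 = 0.125 A
V_R2 = I × R2 = V1 × R2/(R1 + R2) = 10 × 50/80 = 6.25 V

Final answer: 6.25 V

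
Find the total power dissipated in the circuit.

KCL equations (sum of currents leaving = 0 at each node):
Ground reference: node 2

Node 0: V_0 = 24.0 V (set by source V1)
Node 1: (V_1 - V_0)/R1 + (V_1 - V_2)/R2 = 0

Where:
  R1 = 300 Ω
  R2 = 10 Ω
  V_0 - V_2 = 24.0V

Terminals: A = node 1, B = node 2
Nodal analysis, taking node 2 as the 0 V reference.
Source V1 fixes V_0 = 24 V.
KCL at each unknown node (sum of currents leaving = 0; resistances in Ω):
  Node 1: (V_1 - 24)/300 + (V_1 - 0)/10 = 0
Collecting terms: 0.1033 × V_1 = 0.08  =>  V_1 = 0.7742 V
Power in each resistor, P = (ΔV)²/R:
  P_R1 = (24 - 0.7742)²/300 = 1.798 W
  P_R2 = (0.7742 - 0)²/10 = 0.05994 W
P_total = P_R1 + P_R2 = 1.858 W

Final answer: 1.858 W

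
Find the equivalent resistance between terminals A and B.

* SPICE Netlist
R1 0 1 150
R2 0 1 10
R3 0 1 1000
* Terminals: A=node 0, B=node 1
Reduce the network between node 0 (A) and node 1 (B) by series/parallel combination:
  Rp1 = R1 ‖ R2 ‖ R3 (parallel, all between nodes 0 and 1) = 1/(1/150 + 1/10 + 1/1000) = 9.288 Ω
R_eq = 9.288 Ω

Final answer: 9.288 Ω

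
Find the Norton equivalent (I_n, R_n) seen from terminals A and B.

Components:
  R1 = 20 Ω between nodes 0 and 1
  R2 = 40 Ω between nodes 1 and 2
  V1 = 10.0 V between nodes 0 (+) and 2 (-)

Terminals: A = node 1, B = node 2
Find the Thévenin equivalent first; then I_n = V_th/R_th and R_n = R_th.
Step 1 — V_th is the open-circuit voltage V_A - V_B (nothing connected across the terminals).
Nodal analysis, taking node 2 as the 0 V reference.
Source V1 fixes V_0 = 10 V.
KCL at each unknown node (sum of currents leaving = 0; resistances in Ω):
  Node 1: (V_1 - 10)/20 + (V_1 - 0)/40 = 0
Collecting terms: 0.075 × V_1 = 0.5  =>  V_1 = 6.667 V
V_th = V_1 - V_2 = 6.667 - 0 = 6.667 V
Step 2 — R_th: zero the source — replace V1 by a short circuit (node 2 merges into node 0) — and find the resistance seen between A (node 1) and B (node 0).
Reduce the network between node 1 (A) and node 0 (B) by series/parallel combination:
  Rp1 = R1 ‖ R2 (parallel, both between nodes 0 and 1) = 1/(1/20 + 1/40) = 13.33 Ω
R_th = 13.33 Ω
I_n = V_th/R_th = 6.667/13.33 = 0.5 A, and R_n = R_th = 13.33 Ω

Final answer: I_n = 0.5 A, R_n = 13.33 Ω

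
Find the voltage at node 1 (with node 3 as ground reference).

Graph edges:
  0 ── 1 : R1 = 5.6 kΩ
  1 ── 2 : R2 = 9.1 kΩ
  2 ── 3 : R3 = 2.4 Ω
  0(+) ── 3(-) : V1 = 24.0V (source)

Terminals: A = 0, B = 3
Nodal analysis, taking node 3 as the 0 V reference.
Source V1 fixes V_0 = 24 V.
KCL at each unknown node (sum of currents leaving = 0; resistances in Ω):
  Node 1: (V_1 - 24)/5600 + (V_1 - V_2)/9100 = 0
  Node 2: (V_2 - V_1)/9100 + (V_2 - 0)/2.4 = 0
Collecting terms (coefficients in siemens):
  0.0002885·V_1 - 0.0001099·V_2 = 0.004286
  0.4168·V_2 - 0.0001099·V_1 = 0
Determinant D = (0.0002885)(0.4168) - (-0.0001099)(-0.0001099) = 0.0001202
V_1 = [(0.004286)(0.4168) - (-0.0001099)(0)]/D = 14.86 V
V_2 = [(0.0002885)(0) - (0.004286)(-0.0001099)]/D = 0.003918 V
The requested potential is V_1 = 14.86 V.

Final answer: V_1 = 14.86 V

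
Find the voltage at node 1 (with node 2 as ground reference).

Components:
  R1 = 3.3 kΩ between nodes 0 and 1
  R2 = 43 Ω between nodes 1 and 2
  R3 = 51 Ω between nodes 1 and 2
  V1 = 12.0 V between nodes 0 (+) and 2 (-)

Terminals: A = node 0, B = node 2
Nodal analysis, taking node 2 as the 0 V reference.
Source V1 fixes V_0 = 12 V.
KCL at each unknown node (sum of currents leaving = 0; resistances in Ω):
  Node 1: (V_1 - 12)/3300 + (V_1 - 0)/43 + (V_1 - 0)/51 = 0
Collecting terms: 0.04317 × V_1 = 0.003636  =>  V_1 = 0.08424 V
The requested potential is V_1 = 0.08424 V.

Final answer: V_1 = 0.08424 V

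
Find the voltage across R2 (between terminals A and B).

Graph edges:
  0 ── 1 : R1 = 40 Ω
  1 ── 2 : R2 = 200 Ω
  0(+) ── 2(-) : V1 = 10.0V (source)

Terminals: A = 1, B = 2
R1 and R2 are in series across V1 (node 0 → node 1 → node 2), and the output A–B is taken across R2, so this is a voltage divider.
Series current: I = V1/(R1 + R2) = 10/(40 + 200) = 10/240 = 0.04167 A
V_R2 = I × R2 = V1 × R2/(R1 + R2) = 10 × 200/240 = 8.333 V

Final answer: 8.333 V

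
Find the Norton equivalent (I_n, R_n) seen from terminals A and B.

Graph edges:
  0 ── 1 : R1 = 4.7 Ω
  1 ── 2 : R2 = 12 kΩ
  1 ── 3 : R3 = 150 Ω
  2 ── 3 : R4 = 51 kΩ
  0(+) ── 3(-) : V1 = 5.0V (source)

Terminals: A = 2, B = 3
Find the Thévenin equivalent first; then I_n = V_th/R_th and R_n = R_th.
Step 1 — V_th is the open-circuit voltage V_A - V_B (nothing connected across the terminals).
Nodal analysis, taking node 3 as the 0 V reference.
Source V1 fixes V_0 = 5 V.
KCL at each unknown node (sum of currents leaving = 0; resistances in Ω):
  Node 1: (V_1 - 5)/4.7 + (V_1 - V_2)/12000 + (V_1 - 0)/150 = 0
  Node 2: (V_2 - V_1)/12000 + (V_2 - 0)/51000 = 0
Collecting terms (coefficients in siemens):
  0.2195·V_1 - 0.00008333·V_2 = 1.064
  0.0001029·V_2 - 0.00008333·V_1 = 0
Determinant D = (0.2195)(0.0001029) - (-0.00008333)(-0.00008333) = 0.00002259
V_1 = [(1.064)(0.0001029) - (-0.00008333)(0)]/D = 4.848 V
V_2 = [(0.2195)(0) - (1.064)(-0.00008333)]/D = 3.924 V
V_th = V_2 - V_3 = 3.924 - 0 = 3.924 V
Step 2 — R_th: zero the source — replace V1 by a short circuit (node 3 merges into node 0) — and find the resistance seen between A (node 2) and B (node 0).
Reduce the network between node 2 (A) and node 0 (B) by series/parallel combination:
  Rp1 = R1 ‖ R3 (parallel, both between nodes 0 and 1) = 1/(1/4.7 + 1/150) = 4.557 Ω
  Rs1 = R2 + Rp1 (series, joined only at node 1) = 12000 + 4.557 = 12000 Ω
  Rp2 = R4 ‖ Rs1 (parallel, both between nodes 0 and 2) = 1/(1/51000 + 1/12000) = 9717 Ω
R_th = 9.717 kΩ
I_n = V_th/R_th = 3.924/9717 = 0.0004039 A, and R_n = R_th = 9.717 kΩ

Final answer: I_n = 0.0004039 A, R_n = 9.717 kΩ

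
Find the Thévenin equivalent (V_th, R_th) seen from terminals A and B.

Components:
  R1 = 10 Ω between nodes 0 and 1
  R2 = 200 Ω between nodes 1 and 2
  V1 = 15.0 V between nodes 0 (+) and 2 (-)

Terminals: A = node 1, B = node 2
Step 1 — V_th is the open-circuit voltage V_A - V_B (nothing connected across the terminals).
Nodal analysis, taking node 2 as the 0 V reference.
Source V1 fixes V_0 = 15 V.
KCL at each unknown node (sum of currents leaving = 0; resistances in Ω):
  Node 1: (V_1 - 15)/10 + (V_1 - 0)/200 = 0
Collecting terms: 0.105 × V_1 = 1.5  =>  V_1 = 14.29 V
V_th = V_1 - V_2 = 14.29 - 0 = 14.29 V
Step 2 — R_th: zero the source — replace V1 by a short circuit (node 2 merges into node 0) — and find the resistance seen between A (node 1) and B (node 0).
Reduce the network between node 1 (A) and node 0 (B) by series/parallel combination:
  Rp1 = R1 ‖ R2 (parallel, both between nodes 0 and 1) = 1/(1/10 + 1/200) = 9.524 Ω
R_th = 9.524 Ω

Final answer: V_th = 14.29 V, R_th = 9.524 Ω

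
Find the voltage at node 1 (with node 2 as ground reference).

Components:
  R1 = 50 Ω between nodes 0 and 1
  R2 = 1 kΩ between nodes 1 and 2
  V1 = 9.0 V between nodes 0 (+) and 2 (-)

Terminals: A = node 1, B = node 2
Nodal analysis, taking node 2 as the 0 V reference.
Source V1 fixes V_0 = 9 V.
KCL at each unknown node (sum of currents leaving = 0; resistances in Ω):
  Node 1: (V_1 - 9)/50 + (V_1 - 0)/1000 = 0
Collecting terms: 0.021 × V_1 = 0.18  =>  V_1 = 8.571 V
The requested potential is V_1 = 8.571 V.

Final answer: V_1 = 8.571 V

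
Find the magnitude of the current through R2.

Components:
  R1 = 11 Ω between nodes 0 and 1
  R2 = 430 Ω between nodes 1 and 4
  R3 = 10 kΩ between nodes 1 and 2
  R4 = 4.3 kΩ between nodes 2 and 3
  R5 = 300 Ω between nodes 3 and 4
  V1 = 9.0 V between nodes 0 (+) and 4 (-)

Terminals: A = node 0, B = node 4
Nodal analysis, taking node 4 as the 0 V reference.
Source V1 fixes V_0 = 9 V.
KCL at each unknown node (sum of currents leaving = 0; resistances in Ω):
  Node 1: (V_1 - 9)/11 + (V_1 - 0)/430 + (V_1 - V_2)/10000 = 0
  Node 2: (V_2 - V_1)/10000 + (V_2 - V_3)/4300 = 0
  Node 3: (V_3 - V_2)/4300 + (V_3 - 0)/300 = 0
Collecting terms (coefficients in siemens):
  0.09333·V_1 - 0.0001·V_2 = 0.8182
  0.0003326·V_2 - 0.0001·V_1 - 0.0002326·V_3 = 0
  0.003566·V_3 - 0.0002326·V_2 = 0
Solving these 3 simultaneous equations (Gaussian elimination) gives:
  V_1 = 8.769 V, V_2 = 2.763 V, V_3 = 0.1802 V
I_R2 = (V_1 - V_4)/R2 = (8.769 - 0)/430 = 0.02039 A
|I_R2| = 0.02039 A

Final answer: |I_R2| = 0.02039 A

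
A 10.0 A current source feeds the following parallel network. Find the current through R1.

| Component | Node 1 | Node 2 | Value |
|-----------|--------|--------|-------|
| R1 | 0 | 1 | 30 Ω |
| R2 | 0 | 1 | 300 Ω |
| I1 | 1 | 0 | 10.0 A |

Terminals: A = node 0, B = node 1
All resistors sit directly between nodes 0 and 1, so they are in parallel and share one voltage V; the full source current 10 A splits among them.
1/R_par = 1/30 + 1/300 = 0.03667 S  =>  R_par = 27.27 Ω
V = I × R_par = 10 × 27.27 = 272.7 V
I_R1 = V/R1 = 272.7/30 = 9.091 A

Final answer: 9.091 A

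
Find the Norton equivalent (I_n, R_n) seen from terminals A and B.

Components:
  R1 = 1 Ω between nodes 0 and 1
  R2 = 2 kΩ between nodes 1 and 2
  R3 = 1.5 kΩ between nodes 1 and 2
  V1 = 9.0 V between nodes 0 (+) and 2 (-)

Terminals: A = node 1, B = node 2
Find the Thévenin equivalent first; then I_n = V_th/R_th and R_n = R_th.
Step 1 — V_th is the open-circuit voltage V_A - V_B (nothing connected across the terminals).
Nodal analysis, taking node 2 as the 0 V reference.
Source V1 fixes V_0 = 9 V.
KCL at each unknown node (sum of currents leaving = 0; resistances in Ω):
  Node 1: (V_1 - 9)/1 + (V_1 - 0)/2000 + (V_1 - 0)/1500 = 0
Collecting terms: 1.001 × V_1 = 9  =>  V_1 = 8.99 V
V_th = V_1 - V_2 = 8.99 - 0 = 8.99 V
Step 2 — R_th: zero the source — replace V1 by a short circuit (node 2 merges into node 0) — and find the resistance seen between A (node 1) and B (node 0).
Reduce the network between node 1 (A) and node 0 (B) by series/parallel combination:
  Rp1 = R1 ‖ R2 ‖ R3 (parallel, all between nodes 0 and 1) = 1/(1/1 + 1/2000 + 1/1500) = 0.9988 Ω
R_th = 0.9988 Ω
I_n = V_th/R_th = 8.99/0.9988 = 9 A, and R_n = R_th = 0.9988 Ω

Final answer: I_n = 9 A, R_n = 0.9988 Ω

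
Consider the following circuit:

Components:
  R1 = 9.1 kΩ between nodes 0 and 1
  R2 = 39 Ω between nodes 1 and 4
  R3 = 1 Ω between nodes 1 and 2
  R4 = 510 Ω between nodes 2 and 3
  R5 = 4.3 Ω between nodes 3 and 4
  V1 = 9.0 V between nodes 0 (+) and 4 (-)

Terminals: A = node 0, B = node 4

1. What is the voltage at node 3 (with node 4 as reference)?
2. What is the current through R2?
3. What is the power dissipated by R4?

Nodal analysis, taking node 4 as the 0 V reference.
Source V1 fixes V_0 = 9 V.
KCL at each unknown node (sum of currents leaving = 0; resistances in Ω):
  Node 1: (V_1 - 9)/9100 + (V_1 - 0)/39 + (V_1 - V_2)/1 = 0
  Node 2: (V_2 - V_1)/1 + (V_2 - V_3)/510 = 0
  Node 3: (V_3 - V_2)/510 + (V_3 - 0)/4.3 = 0
Collecting terms (coefficients in siemens):
  1.026·V_1 - 1·V_2 = 0.000989
  1.002·V_2 - 1·V_1 - 0.001961·V_3 = 0
  0.2345·V_3 - 0.001961·V_2 = 0
Solving these 3 simultaneous equations (Gaussian elimination) gives:
  V_1 = 0.03572 V, V_2 = 0.03565 V, V_3 = 0.000298 V
Part 1:
  Read off the nodal solution: V_3 = 0.000298 V
Part 2:
  I_R2 = (V_1 - V_4)/R2 = (0.03572 - 0)/39 = 0.0009158 A
  Magnitude: I_R2 = 0.0009158 A
Part 3:
  I_R4 = (V_2 - V_3)/R4 = (0.03565 - 0.000298)/510 = 0.00006931 A
  P_R4 = I_R4² × R4 = (0.00006931)² × 510 = 0.00000245 W

Final answers:
1. V_3 = 0.000298 V
2. I_R2 = 0.0009158 A
3. P_R4 = 2.45e-06 W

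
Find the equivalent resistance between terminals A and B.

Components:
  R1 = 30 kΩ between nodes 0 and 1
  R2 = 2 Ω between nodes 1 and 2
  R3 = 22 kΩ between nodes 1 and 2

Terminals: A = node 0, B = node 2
Reduce the network between node 0 (A) and node 2 (B) by series/parallel combination:
  Rp1 = R2 ‖ R3 (parallel, both between nodes 1 and 2) = 1/(1/2 + 1/22000) = 2 Ω
  Rs1 = R1 + Rp1 (series, joined only at node 1) = 30000 + 2 = 30000 Ω
R_eq = 30 kΩ

Final answer: 30 kΩ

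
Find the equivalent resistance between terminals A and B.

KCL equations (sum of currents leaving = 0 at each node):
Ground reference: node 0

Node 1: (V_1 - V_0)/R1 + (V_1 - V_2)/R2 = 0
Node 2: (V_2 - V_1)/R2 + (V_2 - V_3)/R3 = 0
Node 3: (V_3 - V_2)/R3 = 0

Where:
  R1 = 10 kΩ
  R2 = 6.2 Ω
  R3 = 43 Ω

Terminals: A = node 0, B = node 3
Reduce the network between node 0 (A) and node 3 (B) by series/parallel combination:
  Rs1 = R1 + R2 (series, joined only at node 1) = 10000 + 6.2 = 10010 Ω
  Rs2 = R3 + Rs1 (series, joined only at node 2) = 43 + 10010 = 10050 Ω
R_eq = 10.05 kΩ

Final answer: 10.05 kΩ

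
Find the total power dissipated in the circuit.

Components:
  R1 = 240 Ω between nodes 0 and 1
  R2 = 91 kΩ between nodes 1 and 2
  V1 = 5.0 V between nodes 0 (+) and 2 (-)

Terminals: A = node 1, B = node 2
Nodal analysis, taking node 2 as the 0 V reference.
Source V1 fixes V_0 = 5 V.
KCL at each unknown node (sum of currents leaving = 0; resistances in Ω):
  Node 1: (V_1 - 5)/240 + (V_1 - 0)/91000 = 0
Collecting terms: 0.004178 × V_1 = 0.02083  =>  V_1 = 4.987 V
Power in each resistor, P = (ΔV)²/R:
  P_R1 = (5 - 4.987)²/240 = 0.0000007207 W
  P_R2 = (4.987 - 0)²/91000 = 0.0002733 W
P_total = P_R1 + P_R2 = 0.000274 W

Final answer: 0.000274 W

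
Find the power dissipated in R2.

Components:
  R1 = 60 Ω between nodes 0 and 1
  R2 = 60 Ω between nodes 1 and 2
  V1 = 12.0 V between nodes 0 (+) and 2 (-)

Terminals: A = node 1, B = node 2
Nodal analysis, taking node 2 as the 0 V reference.
Source V1 fixes V_0 = 12 V.
KCL at each unknown node (sum of currents leaving = 0; resistances in Ω):
  Node 1: (V_1 - 12)/60 + (V_1 - 0)/60 = 0
Collecting terms: 0.03333 × V_1 = 0.2  =>  V_1 = 6 V
I_R2 = (V_1 - V_2)/R2 = (6 - 0)/60 = 0.1 A
P_R2 = I_R2² × R2 = (0.1)² × 60 = 0.6 W

Final answer: 0.6 W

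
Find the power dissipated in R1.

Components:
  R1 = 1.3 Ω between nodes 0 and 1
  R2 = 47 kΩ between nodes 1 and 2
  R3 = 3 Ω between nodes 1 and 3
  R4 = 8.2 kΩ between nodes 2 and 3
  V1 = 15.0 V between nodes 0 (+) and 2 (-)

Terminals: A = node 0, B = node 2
Nodal analysis, taking node 2 as the 0 V reference.
Source V1 fixes V_0 = 15 V.
KCL at each unknown node (sum of currents leaving = 0; resistances in Ω):
  Node 1: (V_1 - 15)/1.3 + (V_1 - 0)/47000 + (V_1 - V_3)/3 = 0
  Node 3: (V_3 - V_1)/3 + (V_3 - 0)/8200 = 0
Collecting terms (coefficients in siemens):
  1.103·V_1 - 0.3333·V_3 = 11.54
  0.3335·V_3 - 0.3333·V_1 = 0
Determinant D = (1.103)(0.3335) - (-0.3333)(-0.3333) = 0.2566
V_1 = [(11.54)(0.3335) - (-0.3333)(0)]/D = 15 V
V_3 = [(1.103)(0) - (11.54)(-0.3333)]/D = 14.99 V
I_R1 = (V_0 - V_1)/R1 = (15 - 15)/1.3 = 0.002147 A
P_R1 = I_R1² × R1 = (0.002147)² × 1.3 = 0.000005994 W

Final answer: 5.994e-06 W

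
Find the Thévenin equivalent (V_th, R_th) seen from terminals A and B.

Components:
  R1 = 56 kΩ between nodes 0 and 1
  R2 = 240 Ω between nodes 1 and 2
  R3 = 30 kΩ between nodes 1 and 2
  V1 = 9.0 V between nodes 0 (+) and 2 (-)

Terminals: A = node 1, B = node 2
Step 1 — V_th is the open-circuit voltage V_A - V_B (nothing connected across the terminals).
Nodal analysis, taking node 2 as the 0 V reference.
Source V1 fixes V_0 = 9 V.
KCL at each unknown node (sum of currents leaving = 0; resistances in Ω):
  Node 1: (V_1 - 9)/56000 + (V_1 - 0)/240 + (V_1 - 0)/30000 = 0
Collecting terms: 0.004218 × V_1 = 0.0001607  =>  V_1 = 0.0381 V
V_th = V_1 - V_2 = 0.0381 - 0 = 0.0381 V
Step 2 — R_th: zero the source — replace V1 by a short circuit (node 2 merges into node 0) — and find the resistance seen between A (node 1) and B (node 0).
Reduce the network between node 1 (A) and node 0 (B) by series/parallel combination:
  Rp1 = R1 ‖ R2 ‖ R3 (parallel, all between nodes 0 and 1) = 1/(1/56000 + 1/240 + 1/30000) = 237.1 Ω
R_th = 237.1 Ω

Final answer: V_th = 0.0381 V, R_th = 237.1 Ω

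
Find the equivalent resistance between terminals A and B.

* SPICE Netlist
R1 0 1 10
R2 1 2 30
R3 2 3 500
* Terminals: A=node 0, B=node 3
Reduce the network between node 0 (A) and node 3 (B) by series/parallel combination:
  Rs1 = R1 + R2 (series, joined only at node 1) = 10 + 30 = 40 Ω
  Rs2 = R3 + Rs1 (series, joined only at node 2) = 500 + 40 = 540 Ω
R_eq = 540 Ω

Final answer: 540 Ω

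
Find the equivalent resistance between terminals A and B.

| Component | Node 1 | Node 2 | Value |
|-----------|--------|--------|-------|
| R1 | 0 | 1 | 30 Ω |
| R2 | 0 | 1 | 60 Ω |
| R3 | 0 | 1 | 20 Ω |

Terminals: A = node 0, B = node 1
Reduce the network between node 0 (A) and node 1 (B) by series/parallel combination:
  Rp1 = R1 ‖ R2 ‖ R3 (parallel, all between nodes 0 and 1) = 1/(1/30 + 1/60 + 1/20) = 10 Ω
R_eq = 10 Ω

Final answer: 10 Ω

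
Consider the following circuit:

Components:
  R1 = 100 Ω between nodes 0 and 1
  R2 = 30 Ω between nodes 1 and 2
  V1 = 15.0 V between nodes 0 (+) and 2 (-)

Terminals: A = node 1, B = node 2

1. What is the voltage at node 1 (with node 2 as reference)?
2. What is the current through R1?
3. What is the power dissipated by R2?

Nodal analysis, taking node 2 as the 0 V reference.
Source V1 fixes V_0 = 15 V.
KCL at each unknown node (sum of currents leaving = 0; resistances in Ω):
  Node 1: (V_1 - 15)/100 + (V_1 - 0)/30 = 0
Collecting terms: 0.04333 × V_1 = 0.15  =>  V_1 = 3.462 V
Part 1:
  Read off the nodal solution: V_1 = 3.462 V
Part 2:
  I_R1 = (V_0 - V_1)/R1 = (15 - 3.462)/100 = 0.1154 A
  Magnitude: I_R1 = 0.1154 A
Part 3:
  I_R2 = (V_1 - V_2)/R2 = (3.462 - 0)/30 = 0.1154 A
  P_R2 = I_R2² × R2 = (0.1154)² × 30 = 0.3994 W

Final answers:
1. V_1 = 3.462 V
2. I_R1 = 0.1154 A
3. P_R2 = 0.3994 W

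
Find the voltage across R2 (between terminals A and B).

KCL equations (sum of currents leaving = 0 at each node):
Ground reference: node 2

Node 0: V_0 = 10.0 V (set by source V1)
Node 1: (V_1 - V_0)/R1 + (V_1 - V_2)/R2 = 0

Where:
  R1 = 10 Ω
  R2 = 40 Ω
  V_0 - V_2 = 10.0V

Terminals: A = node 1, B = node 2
R1 and R2 are in series across V1 (node 0 → node 1 → node 2), and the output A–B is taken across R2, so this is a voltage divider.
Series current: I = V1/(R1 + R2) = 10/(10 + 40) = 10/50 = 0.2 A
V_R2 = I × R2 = V1 × R2/(R1 + R2) = 10 × 40/50 = 8 V

Final answer: 8 V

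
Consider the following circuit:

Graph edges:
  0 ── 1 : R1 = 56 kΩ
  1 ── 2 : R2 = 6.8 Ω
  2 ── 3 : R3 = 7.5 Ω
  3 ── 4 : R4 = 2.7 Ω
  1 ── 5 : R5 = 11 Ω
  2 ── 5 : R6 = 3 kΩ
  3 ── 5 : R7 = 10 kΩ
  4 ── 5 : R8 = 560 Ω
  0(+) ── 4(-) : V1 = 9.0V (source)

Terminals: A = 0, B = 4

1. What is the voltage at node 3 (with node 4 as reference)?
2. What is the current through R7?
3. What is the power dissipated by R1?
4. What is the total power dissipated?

Nodal analysis, taking node 4 as the 0 V reference.
Source V1 fixes V_0 = 9 V.
KCL at each unknown node (sum of currents leaving = 0; resistances in Ω):
  Node 1: (V_1 - 9)/56000 + (V_1 - V_2)/6.8 + (V_1 - V_5)/11 = 0
  Node 2: (V_2 - V_1)/6.8 + (V_2 - V_3)/7.5 + (V_2 - V_5)/3000 = 0
  Node 3: (V_3 - V_2)/7.5 + (V_3 - 0)/2.7 + (V_3 - V_5)/10000 = 0
  Node 5: (V_5 - V_1)/11 + (V_5 - V_2)/3000 + (V_5 - V_3)/10000 + (V_5 - 0)/560 = 0
Collecting terms (coefficients in siemens):
  0.238·V_1 - 0.1471·V_2 - 0.09091·V_5 = 0.0001607
  0.2807·V_2 - 0.1471·V_1 - 0.1333·V_3 - 0.0003333·V_5 = 0
  0.5038·V_3 - 0.1333·V_2 - 0.0001·V_5 = 0
  0.09313·V_5 - 0.09091·V_1 - 0.0003333·V_2 - 0.0001·V_3 = 0
Solving these 4 simultaneous equations (Gaussian elimination) gives:
  V_1 = 0.002647 V, V_2 = 0.00159 V, V_3 = 0.0004213 V, V_5 = 0.00259 V
Part 1:
  Read off the nodal solution: V_3 = 0.0004213 V
Part 2:
  I_R7 = (V_3 - V_5)/R7 = (0.0004213 - 0.00259)/10000 = -0.0000002169 A
  Magnitude: I_R7 = 0.0000002169 A
Part 3:
  I_R1 = (V_0 - V_1)/R1 = (9 - 0.002647)/56000 = 0.0001607 A
  P_R1 = I_R1² × R1 = (0.0001607)² × 56000 = 0.001446 W
Part 4:
  Power in each resistor, P = (ΔV)²/R:
    P_R1 = (9 - 0.002647)²/56000 = 0.001446 W
    P_R2 = (0.002647 - 0.00159)²/6.8 = 0.0000001644 W
    P_R3 = (0.00159 - 0.0004213)²/7.5 = 0.0000001821 W
    P_R4 = (0.0004213 - 0)²/2.7 = 0.00000006574 W
    P_R5 = (0.002647 - 0.00259)²/11 = 0.0000000002947 W
    P_R6 = (0.00159 - 0.00259)²/3000 = 0.0000000003336 W
    P_R7 = (0.0004213 - 0.00259)²/10000 = 0.0000000004705 W
    P_R8 = (0 - 0.00259)²/560 = 0.00000001198 W
  P_total = P_R1 + P_R2 + P_R3 + P_R4 + P_R5 + P_R6 + P_R7 + P_R8 = 0.001446 W

Final answers:
1. V_3 = 0.0004213 V
2. I_R7 = 2.169e-07 A
3. P_R1 = 0.001446 W
4. P_total = 0.001446 W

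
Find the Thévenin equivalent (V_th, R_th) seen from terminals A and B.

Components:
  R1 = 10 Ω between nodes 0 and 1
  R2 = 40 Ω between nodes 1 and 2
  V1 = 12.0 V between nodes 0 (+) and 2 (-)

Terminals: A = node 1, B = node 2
Step 1 — V_th is the open-circuit voltage V_A - V_B (nothing connected across the terminals).
Nodal analysis, taking node 2 as the 0 V reference.
Source V1 fixes V_0 = 12 V.
KCL at each unknown node (sum of currents leaving = 0; resistances in Ω):
  Node 1: (V_1 - 12)/10 + (V_1 - 0)/40 = 0
Collecting terms: 0.125 × V_1 = 1.2  =>  V_1 = 9.6 V
V_th = V_1 - V_2 = 9.6 - 0 = 9.6 V
Step 2 — R_th: zero the source — replace V1 by a short circuit (node 2 merges into node 0) — and find the resistance seen between A (node 1) and B (node 0).
Reduce the network between node 1 (A) and node 0 (B) by series/parallel combination:
  Rp1 = R1 ‖ R2 (parallel, both between nodes 0 and 1) = 1/(1/10 + 1/40) = 8 Ω
R_th = 8 Ω

Final answer: V_th = 9.6 V, R_th = 8 Ω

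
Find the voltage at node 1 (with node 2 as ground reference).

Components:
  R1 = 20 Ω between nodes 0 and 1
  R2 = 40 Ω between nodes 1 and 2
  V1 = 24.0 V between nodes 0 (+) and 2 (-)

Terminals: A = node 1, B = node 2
Nodal analysis, taking node 2 as the 0 V reference.
Source V1 fixes V_0 = 24 V.
KCL at each unknown node (sum of currents leaving = 0; resistances in Ω):
  Node 1: (V_1 - 24)/20 + (V_1 - 0)/40 = 0
Collecting terms: 0.075 × V_1 = 1.2  =>  V_1 = 16 V
The requested potential is V_1 = 16 V.

Final answer: V_1 = 16 V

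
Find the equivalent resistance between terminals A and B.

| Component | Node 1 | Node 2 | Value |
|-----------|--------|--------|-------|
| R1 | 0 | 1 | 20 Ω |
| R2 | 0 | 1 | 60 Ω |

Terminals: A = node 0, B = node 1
Reduce the network between node 0 (A) and node 1 (B) by series/parallel combination:
  Rp1 = R1 ‖ R2 (parallel, both between nodes 0 and 1) = 1/(1/20 + 1/60) = 15 Ω
R_eq = 15 Ω

Final answer: 15 Ω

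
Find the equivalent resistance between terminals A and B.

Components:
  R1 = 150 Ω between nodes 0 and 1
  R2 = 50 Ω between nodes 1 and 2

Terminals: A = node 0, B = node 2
Reduce the network between node 0 (A) and node 2 (B) by series/parallel combination:
  Rs1 = R1 + R2 (series, joined only at node 1) = 150 + 50 = 200 Ω
R_eq = 200 Ω

Final answer: 200 Ω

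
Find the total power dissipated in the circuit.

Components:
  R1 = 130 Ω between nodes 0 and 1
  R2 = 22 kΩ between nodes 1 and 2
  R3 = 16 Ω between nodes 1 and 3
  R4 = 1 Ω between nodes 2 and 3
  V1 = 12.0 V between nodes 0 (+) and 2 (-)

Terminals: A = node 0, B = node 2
Nodal analysis, taking node 2 as the 0 V reference.
Source V1 fixes V_0 = 12 V.
KCL at each unknown node (sum of currents leaving = 0; resistances in Ω):
  Node 1: (V_1 - 12)/130 + (V_1 - 0)/22000 + (V_1 - V_3)/16 = 0
  Node 3: (V_3 - V_1)/16 + (V_3 - 0)/1 = 0
Collecting terms (coefficients in siemens):
  0.07024·V_1 - 0.0625·V_3 = 0.09231
  1.062·V_3 - 0.0625·V_1 = 0
Determinant D = (0.07024)(1.062) - (-0.0625)(-0.0625) = 0.07072
V_1 = [(0.09231)(1.062) - (-0.0625)(0)]/D = 1.387 V
V_3 = [(0.07024)(0) - (0.09231)(-0.0625)]/D = 0.08158 V
Power in each resistor, P = (ΔV)²/R:
  P_R1 = (12 - 1.387)²/130 = 0.8665 W
  P_R2 = (1.387 - 0)²/22000 = 0.00008742 W
  P_R3 = (1.387 - 0.08158)²/16 = 0.1065 W
  P_R4 = (0 - 0.08158)²/1 = 0.006655 W
P_total = P_R1 + P_R2 + P_R3 + P_R4 = 0.9797 W

Final answer: 0.9797 W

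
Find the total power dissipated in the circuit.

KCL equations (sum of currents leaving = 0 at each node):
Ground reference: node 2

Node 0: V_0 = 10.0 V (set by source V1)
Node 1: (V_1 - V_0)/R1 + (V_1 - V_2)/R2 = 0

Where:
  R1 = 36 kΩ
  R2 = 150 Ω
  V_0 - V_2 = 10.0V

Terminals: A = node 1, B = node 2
Nodal analysis, taking node 2 as the 0 V reference.
Source V1 fixes V_0 = 10 V.
KCL at each unknown node (sum of currents leaving = 0; resistances in Ω):
  Node 1: (V_1 - 10)/36000 + (V_1 - 0)/150 = 0
Collecting terms: 0.006694 × V_1 = 0.0002778  =>  V_1 = 0.04149 V
Power in each resistor, P = (ΔV)²/R:
  P_R1 = (10 - 0.04149)²/36000 = 0.002755 W
  P_R2 = (0.04149 - 0)²/150 = 0.00001148 W
P_total = P_R1 + P_R2 = 0.002766 W

Final answer: 0.002766 W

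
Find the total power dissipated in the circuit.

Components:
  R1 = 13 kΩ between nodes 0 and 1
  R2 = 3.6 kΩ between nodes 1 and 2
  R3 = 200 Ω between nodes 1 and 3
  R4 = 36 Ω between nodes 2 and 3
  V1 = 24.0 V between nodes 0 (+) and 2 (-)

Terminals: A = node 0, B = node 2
Nodal analysis, taking node 2 as the 0 V reference.
Source V1 fixes V_0 = 24 V.
KCL at each unknown node (sum of currents leaving = 0; resistances in Ω):
  Node 1: (V_1 - 24)/13000 + (V_1 - 0)/3600 + (V_1 - V_3)/200 = 0
  Node 3: (V_3 - V_1)/200 + (V_3 - 0)/36 = 0
Collecting terms (coefficients in siemens):
  0.005355·V_1 - 0.005·V_3 = 0.001846
  0.03278·V_3 - 0.005·V_1 = 0
Determinant D = (0.005355)(0.03278) - (-0.005)(-0.005) = 0.0001505
V_1 = [(0.001846)(0.03278) - (-0.005)(0)]/D = 0.402 V
V_3 = [(0.005355)(0) - (0.001846)(-0.005)]/D = 0.06133 V
Power in each resistor, P = (ΔV)²/R:
  P_R1 = (24 - 0.402)²/13000 = 0.04284 W
  P_R2 = (0.402 - 0)²/3600 = 0.0000449 W
  P_R3 = (0.402 - 0.06133)²/200 = 0.0005804 W
  P_R4 = (0 - 0.06133)²/36 = 0.0001045 W
P_total = P_R1 + P_R2 + P_R3 + P_R4 = 0.04357 W

Final answer: 0.04357 W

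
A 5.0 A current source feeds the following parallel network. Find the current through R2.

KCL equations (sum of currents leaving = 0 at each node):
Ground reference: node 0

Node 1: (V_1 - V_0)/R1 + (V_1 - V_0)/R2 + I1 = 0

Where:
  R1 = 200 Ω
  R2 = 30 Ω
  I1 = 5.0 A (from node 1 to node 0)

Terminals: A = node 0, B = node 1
All resistors sit directly between nodes 0 and 1, so they are in parallel and share one voltage V; the full source current 5 A splits among them.
1/R_par = 1/200 + 1/30 = 0.03833 S  =>  R_par = 26.09 Ω
V = I × R_par = 5 × 26.09 = 130.4 V
I_R2 = V/R2 = 130.4/30 = 4.348 A

Final answer: 4.348 A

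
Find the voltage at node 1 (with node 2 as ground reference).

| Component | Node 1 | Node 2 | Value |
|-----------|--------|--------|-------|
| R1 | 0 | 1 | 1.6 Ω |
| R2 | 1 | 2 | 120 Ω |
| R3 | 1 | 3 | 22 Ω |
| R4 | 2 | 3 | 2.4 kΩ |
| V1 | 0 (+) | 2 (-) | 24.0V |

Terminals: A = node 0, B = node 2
Nodal analysis, taking node 2 as the 0 V reference.
Source V1 fixes V_0 = 24 V.
KCL at each unknown node (sum of currents leaving = 0; resistances in Ω):
  Node 1: (V_1 - 24)/1.6 + (V_1 - 0)/120 + (V_1 - V_3)/22 = 0
  Node 3: (V_3 - V_1)/22 + (V_3 - 0)/2400 = 0
Collecting terms (coefficients in siemens):
  0.6788·V_1 - 0.04545·V_3 = 15
  0.04587·V_3 - 0.04545·V_1 = 0
Determinant D = (0.6788)(0.04587) - (-0.04545)(-0.04545) = 0.02907
V_1 = [(15)(0.04587) - (-0.04545)(0)]/D = 23.67 V
V_3 = [(0.6788)(0) - (15)(-0.04545)]/D = 23.45 V
The requested potential is V_1 = 23.67 V.

Final answer: V_1 = 23.67 V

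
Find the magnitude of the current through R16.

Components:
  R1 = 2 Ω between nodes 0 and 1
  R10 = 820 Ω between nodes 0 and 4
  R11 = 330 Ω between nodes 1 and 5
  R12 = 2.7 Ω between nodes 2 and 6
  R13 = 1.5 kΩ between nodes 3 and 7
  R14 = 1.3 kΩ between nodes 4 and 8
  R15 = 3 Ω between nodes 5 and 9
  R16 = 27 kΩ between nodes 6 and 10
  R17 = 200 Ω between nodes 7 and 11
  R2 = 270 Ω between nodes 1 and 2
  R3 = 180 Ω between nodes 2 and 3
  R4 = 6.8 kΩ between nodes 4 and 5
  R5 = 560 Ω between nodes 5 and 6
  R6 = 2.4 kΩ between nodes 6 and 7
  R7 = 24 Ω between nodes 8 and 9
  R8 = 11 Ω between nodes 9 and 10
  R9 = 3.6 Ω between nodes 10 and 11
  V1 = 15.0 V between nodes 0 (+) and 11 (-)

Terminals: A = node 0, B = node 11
Nodal analysis, taking node 11 as the 0 V reference.
Source V1 fixes V_0 = 15 V.
KCL at each unknown node (sum of currents leaving = 0; resistances in Ω):
  Node 1: (V_1 - 15)/2 + (V_1 - V_2)/270 + (V_1 - V_5)/330 = 0
  Node 2: (V_2 - V_1)/270 + (V_2 - V_3)/180 + (V_2 - V_6)/2.7 = 0
  Node 3: (V_3 - V_2)/180 + (V_3 - V_7)/1500 = 0
  Node 4: (V_4 - V_5)/6800 + (V_4 - 15)/820 + (V_4 - V_8)/1300 = 0
  Node 5: (V_5 - V_4)/6800 + (V_5 - V_6)/560 + (V_5 - V_1)/330 + (V_5 - V_9)/3 = 0
  Node 6: (V_6 - V_5)/560 + (V_6 - V_7)/2400 + (V_6 - V_2)/2.7 + (V_6 - V_10)/27000 = 0
  Node 7: (V_7 - V_6)/2400 + (V_7 - V_3)/1500 + (V_7 - 0)/200 = 0
  Node 8: (V_8 - V_9)/24 + (V_8 - V_4)/1300 = 0
  Node 9: (V_9 - V_8)/24 + (V_9 - V_10)/11 + (V_9 - V_5)/3 = 0
  Node 10: (V_10 - V_9)/11 + (V_10 - 0)/3.6 + (V_10 - V_6)/27000 = 0
Collecting terms (coefficients in siemens):
  0.5067·V_1 - 0.003704·V_2 - 0.00303·V_5 = 7.5
  0.3796·V_2 - 0.003704·V_1 - 0.005556·V_3 - 0.3704·V_6 = 0
  0.006222·V_3 - 0.005556·V_2 - 0.0006667·V_7 = 0
  0.002136·V_4 - 0.0001471·V_5 - 0.0007692·V_8 = 0.01829
  0.3383·V_5 - 0.00303·V_1 - 0.0001471·V_4 - 0.001786·V_6 - 0.3333·V_9 = 0
  0.3726·V_6 - 0.3704·V_2 - 0.001786·V_5 - 0.0004167·V_7 - 0.00003704·V_10 = 0
  0.006083·V_7 - 0.0006667·V_3 - 0.0004167·V_6 = 0
  0.04244·V_8 - 0.0007692·V_4 - 0.04167·V_9 = 0
  0.4659·V_9 - 0.3333·V_5 - 0.04167·V_8 - 0.09091·V_10 = 0
  0.3687·V_10 - 0.00003704·V_6 - 0.09091·V_9 = 0
Solving these 10 simultaneous equations (Gaussian elimination) gives:
  V_1 = 14.87 V, V_2 = 8.974 V, V_3 = 8.174 V, V_4 = 9.025 V
  V_5 = 1.092 V, V_6 = 8.927 V, V_7 = 1.507 V, V_8 = 1.068 V
  V_9 = 0.9215 V, V_10 = 0.2281 V
I_R16 = (V_6 - V_10)/R16 = (8.927 - 0.2281)/27000 = 0.0003222 A
|I_R16| = 0.0003222 A

Final answer: |I_R16| = 0.0003222 A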